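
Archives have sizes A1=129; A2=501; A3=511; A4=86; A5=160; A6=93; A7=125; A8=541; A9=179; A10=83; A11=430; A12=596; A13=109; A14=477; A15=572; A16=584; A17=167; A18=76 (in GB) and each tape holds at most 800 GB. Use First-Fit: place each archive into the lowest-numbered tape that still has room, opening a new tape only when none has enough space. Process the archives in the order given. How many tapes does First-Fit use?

tape 1: place A1 (129 GB), 671 GB left
tape 1: place A2 (501 GB), 170 GB left
tape 2: place A3 (511 GB), 289 GB left
tape 1: place A4 (86 GB), 84 GB left
tape 2: place A5 (160 GB), 129 GB left
tape 2: place A6 (93 GB), 36 GB left
tape 3: place A7 (125 GB), 675 GB left
tape 3: place A8 (541 GB), 134 GB left
tape 4: place A9 (179 GB), 621 GB left
tape 1: place A10 (83 GB), 1 GB left
tape 4: place A11 (430 GB), 191 GB left
tape 5: place A12 (596 GB), 204 GB left
tape 3: place A13 (109 GB), 25 GB left
tape 6: place A14 (477 GB), 323 GB left
tape 7: place A15 (572 GB), 228 GB left
tape 8: place A16 (584 GB), 216 GB left
tape 4: place A17 (167 GB), 24 GB left
tape 5: place A18 (76 GB), 128 GB left
Final tapes: [129,501,86,83] [511,160,93] [125,541,109] [179,430,167] [596,76] [477] [572] [584].

8 tapes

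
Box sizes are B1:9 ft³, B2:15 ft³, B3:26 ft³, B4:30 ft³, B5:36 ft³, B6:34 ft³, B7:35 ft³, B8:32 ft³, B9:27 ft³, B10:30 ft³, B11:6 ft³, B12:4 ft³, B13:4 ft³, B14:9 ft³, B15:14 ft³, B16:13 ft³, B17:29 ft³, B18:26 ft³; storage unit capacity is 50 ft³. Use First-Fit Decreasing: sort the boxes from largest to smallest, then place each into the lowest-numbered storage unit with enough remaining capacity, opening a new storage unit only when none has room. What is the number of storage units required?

10 storage units

Sorted descending: 36, 35, 34, 32, 30, 30, 29, 27, 26, 26, 15, 14, 13, 9, 9, 6, 4, 4.
storage unit 1: place 36 ft³, 14 ft³ left
storage unit 2: place 35 ft³, 15 ft³ left
storage unit 3: place 34 ft³, 16 ft³ left
storage unit 4: place 32 ft³, 18 ft³ left
storage unit 5: place 30 ft³, 20 ft³ left
storage unit 6: place 30 ft³, 20 ft³ left
storage unit 7: place 29 ft³, 21 ft³ left
storage unit 8: place 27 ft³, 23 ft³ left
storage unit 9: place 26 ft³, 24 ft³ left
storage unit 10: place 26 ft³, 24 ft³ left
storage unit 2: place 15 ft³, 0 ft³ left
storage unit 1: place 14 ft³, 0 ft³ left
storage unit 3: place 13 ft³, 3 ft³ left
storage unit 4: place 9 ft³, 9 ft³ left
storage unit 4: place 9 ft³, 0 ft³ left
storage unit 5: place 6 ft³, 14 ft³ left
storage unit 5: place 4 ft³, 10 ft³ left
storage unit 5: place 4 ft³, 6 ft³ left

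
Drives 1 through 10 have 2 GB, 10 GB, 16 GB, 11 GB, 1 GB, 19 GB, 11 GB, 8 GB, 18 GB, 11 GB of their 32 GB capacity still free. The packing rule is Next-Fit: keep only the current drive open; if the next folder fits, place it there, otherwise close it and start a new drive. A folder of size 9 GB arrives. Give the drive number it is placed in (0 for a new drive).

Next-Fit only looks at drive 10, which has 11 GB free.
9 GB fits there.

10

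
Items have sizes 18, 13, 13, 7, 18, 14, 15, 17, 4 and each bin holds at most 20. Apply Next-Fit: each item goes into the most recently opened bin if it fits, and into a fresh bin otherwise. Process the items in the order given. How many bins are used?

Put 18 in bin 1; 2 remain.
Put 13 in bin 2; 7 remain.
Put 13 in bin 3; 7 remain.
Put 7 in bin 3; 0 remain.
Put 18 in bin 4; 2 remain.
Put 14 in bin 5; 6 remain.
Put 15 in bin 6; 5 remain.
Put 17 in bin 7; 3 remain.
Put 4 in bin 8; 16 remain.

8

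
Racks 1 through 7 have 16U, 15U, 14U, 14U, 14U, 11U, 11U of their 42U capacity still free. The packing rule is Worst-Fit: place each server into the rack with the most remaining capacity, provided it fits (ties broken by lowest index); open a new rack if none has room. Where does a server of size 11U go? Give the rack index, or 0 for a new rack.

1

Racks with room: rack 1 (16U), rack 2 (15U), rack 3 (14U), rack 4 (14U), rack 5 (14U), rack 6 (11U), rack 7 (11U).
Most room is rack 1 with 16U free.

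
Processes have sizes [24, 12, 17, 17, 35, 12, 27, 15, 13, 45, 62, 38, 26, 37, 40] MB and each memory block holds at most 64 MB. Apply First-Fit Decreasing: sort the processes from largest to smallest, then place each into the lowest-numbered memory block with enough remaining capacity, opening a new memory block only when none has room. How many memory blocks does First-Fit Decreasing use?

Sorted descending: 62, 45, 40, 38, 37, 35, 27, 26, 24, 17, 17, 15, 13, 12, 12.
Put 62 MB in memory block 1; 2 MB remain.
Put 45 MB in memory block 2; 19 MB remain.
Put 40 MB in memory block 3; 24 MB remain.
Put 38 MB in memory block 4; 26 MB remain.
Put 37 MB in memory block 5; 27 MB remain.
Put 35 MB in memory block 6; 29 MB remain.
Put 27 MB in memory block 5; 0 MB remain.
Put 26 MB in memory block 4; 0 MB remain.
Put 24 MB in memory block 3; 0 MB remain.
Put 17 MB in memory block 2; 2 MB remain.
Put 17 MB in memory block 6; 12 MB remain.
Put 15 MB in memory block 7; 49 MB remain.
Put 13 MB in memory block 7; 36 MB remain.
Put 12 MB in memory block 6; 0 MB remain.
Put 12 MB in memory block 7; 24 MB remain.
Final memory blocks: [62] [45,17] [40,24] [38,26] [37,27] [35,17,12] [15,13,12].

7 memory blocks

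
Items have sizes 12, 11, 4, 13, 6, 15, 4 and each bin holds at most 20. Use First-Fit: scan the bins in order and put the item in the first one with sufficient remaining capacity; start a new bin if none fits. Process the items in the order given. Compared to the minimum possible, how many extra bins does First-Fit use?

First-Fit: [12,4,4] [11,6] [13] [15] → 4 bins.
Total size 65; any packing needs at least ⌈65/20⌉ = 4 bins.
So 4 is already optimal.

0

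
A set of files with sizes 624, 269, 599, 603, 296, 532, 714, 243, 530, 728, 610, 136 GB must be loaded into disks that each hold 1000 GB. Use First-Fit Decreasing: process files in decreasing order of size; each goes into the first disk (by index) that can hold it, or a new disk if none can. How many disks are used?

8

Sorted descending: 728, 714, 624, 610, 603, 599, 532, 530, 296, 269, 243, 136.
728 GB → disk 1 (remaining 272 GB)
714 GB → disk 2 (remaining 286 GB)
624 GB → disk 3 (remaining 376 GB)
610 GB → disk 4 (remaining 390 GB)
603 GB → disk 5 (remaining 397 GB)
599 GB → disk 6 (remaining 401 GB)
532 GB → disk 7 (remaining 468 GB)
530 GB → disk 8 (remaining 470 GB)
296 GB → disk 3 (remaining 80 GB)
269 GB → disk 1 (remaining 3 GB)
243 GB → disk 2 (remaining 43 GB)
136 GB → disk 4 (remaining 254 GB)
Final disks: [728,269] [714,243] [624,296] [610,136] [603] [599] [532] [530].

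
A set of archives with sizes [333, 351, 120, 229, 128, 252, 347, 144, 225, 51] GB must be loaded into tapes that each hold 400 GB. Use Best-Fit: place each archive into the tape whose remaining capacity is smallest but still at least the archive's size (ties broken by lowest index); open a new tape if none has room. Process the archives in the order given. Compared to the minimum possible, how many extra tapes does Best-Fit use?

0

Best-Fit: [333] [351] [120,229,51] [128,252] [347] [144,225] → 6 tapes.
Total size 2180 GB; any packing needs at least ⌈2180/400⌉ = 6 tapes.
So 6 is already optimal.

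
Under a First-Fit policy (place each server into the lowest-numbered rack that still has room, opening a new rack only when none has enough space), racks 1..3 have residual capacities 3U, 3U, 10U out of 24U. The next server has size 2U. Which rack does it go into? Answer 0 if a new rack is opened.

1

Racks with room: rack 1 (3U), rack 2 (3U), rack 3 (10U).
The first with room is rack 1.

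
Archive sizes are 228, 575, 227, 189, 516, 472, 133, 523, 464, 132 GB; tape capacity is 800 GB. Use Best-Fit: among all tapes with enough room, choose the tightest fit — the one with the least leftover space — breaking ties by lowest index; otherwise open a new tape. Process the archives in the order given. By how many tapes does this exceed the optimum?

1

Best-Fit: [228,227] [575,189] [516,133,132] [472] [523] [464] → 6 tapes.
Total size 3459 GB; any packing needs at least ⌈3459/800⌉ = 5 tapes.
An optimal packing achieves that bound: [575,189] [523,228] [516,227] [472,133,132] [464] → 5 tapes.
Excess: 6 − 5 = 1.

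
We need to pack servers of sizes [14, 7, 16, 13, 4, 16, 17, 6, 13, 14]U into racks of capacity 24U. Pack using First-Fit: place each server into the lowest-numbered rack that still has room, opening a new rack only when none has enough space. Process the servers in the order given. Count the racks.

7

rack 1: place 14U, 10U left
rack 1: place 7U, 3U left
rack 2: place 16U, 8U left
rack 3: place 13U, 11U left
rack 2: place 4U, 4U left
rack 4: place 16U, 8U left
rack 5: place 17U, 7U left
rack 3: place 6U, 5U left
rack 6: place 13U, 11U left
rack 7: place 14U, 10U left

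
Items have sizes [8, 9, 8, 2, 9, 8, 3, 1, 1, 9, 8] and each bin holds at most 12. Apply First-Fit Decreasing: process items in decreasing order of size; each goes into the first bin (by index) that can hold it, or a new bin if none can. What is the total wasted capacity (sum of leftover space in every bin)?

18

Sorted descending: 9, 9, 9, 8, 8, 8, 8, 3, 2, 1, 1.
bin 1: place 9, 3 left
bin 2: place 9, 3 left
bin 3: place 9, 3 left
bin 4: place 8, 4 left
bin 5: place 8, 4 left
bin 6: place 8, 4 left
bin 7: place 8, 4 left
bin 1: place 3, 0 left
bin 2: place 2, 1 left
bin 2: place 1, 0 left
bin 3: place 1, 2 left
7 bins × 12 = 84; used 66; unused 18.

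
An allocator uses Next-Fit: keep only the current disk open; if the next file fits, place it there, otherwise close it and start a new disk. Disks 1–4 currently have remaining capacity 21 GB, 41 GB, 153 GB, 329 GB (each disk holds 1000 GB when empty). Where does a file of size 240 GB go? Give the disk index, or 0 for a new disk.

4

Next-Fit only looks at disk 4, which has 329 GB free.
240 GB fits there.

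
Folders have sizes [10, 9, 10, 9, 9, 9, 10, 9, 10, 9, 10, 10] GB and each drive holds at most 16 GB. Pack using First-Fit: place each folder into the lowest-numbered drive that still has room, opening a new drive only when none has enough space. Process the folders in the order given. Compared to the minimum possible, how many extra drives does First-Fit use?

First-Fit: [10] [9] [10] [9] [9] [9] [10] [9] [10] [9] [10] [10] → 12 drives.
12 folders exceed 8 GB (half the capacity), and no two of those can share a drive, so at least 12 drives are needed.
So 12 is already optimal.

0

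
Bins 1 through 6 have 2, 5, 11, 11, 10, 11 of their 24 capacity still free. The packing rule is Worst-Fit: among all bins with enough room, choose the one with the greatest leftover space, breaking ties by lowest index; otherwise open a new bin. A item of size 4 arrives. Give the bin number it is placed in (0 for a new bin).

Bins with room: bin 2 (5), bin 3 (11), bin 4 (11), bin 5 (10), bin 6 (11).
Most room is bin 3 with 11 free.

3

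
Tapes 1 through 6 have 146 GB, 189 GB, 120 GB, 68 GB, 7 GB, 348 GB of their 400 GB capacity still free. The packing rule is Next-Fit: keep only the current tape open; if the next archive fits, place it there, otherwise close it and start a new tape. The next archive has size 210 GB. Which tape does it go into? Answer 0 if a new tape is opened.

Next-Fit only looks at tape 6, which has 348 GB free.
210 GB fits there.

6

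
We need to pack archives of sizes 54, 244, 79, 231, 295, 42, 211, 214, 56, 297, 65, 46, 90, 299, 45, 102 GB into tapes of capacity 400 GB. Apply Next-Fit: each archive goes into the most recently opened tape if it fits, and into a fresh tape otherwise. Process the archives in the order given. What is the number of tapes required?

Put 54 GB in tape 1; 346 GB remain.
Put 244 GB in tape 1; 102 GB remain.
Put 79 GB in tape 1; 23 GB remain.
Put 231 GB in tape 2; 169 GB remain.
Put 295 GB in tape 3; 105 GB remain.
Put 42 GB in tape 3; 63 GB remain.
Put 211 GB in tape 4; 189 GB remain.
Put 214 GB in tape 5; 186 GB remain.
Put 56 GB in tape 5; 130 GB remain.
Put 297 GB in tape 6; 103 GB remain.
Put 65 GB in tape 6; 38 GB remain.
Put 46 GB in tape 7; 354 GB remain.
Put 90 GB in tape 7; 264 GB remain.
Put 299 GB in tape 8; 101 GB remain.
Put 45 GB in tape 8; 56 GB remain.
Put 102 GB in tape 9; 298 GB remain.
Final tapes: [54,244,79] [231] [295,42] [211] [214,56] [297,65] [46,90] [299,45] [102].

9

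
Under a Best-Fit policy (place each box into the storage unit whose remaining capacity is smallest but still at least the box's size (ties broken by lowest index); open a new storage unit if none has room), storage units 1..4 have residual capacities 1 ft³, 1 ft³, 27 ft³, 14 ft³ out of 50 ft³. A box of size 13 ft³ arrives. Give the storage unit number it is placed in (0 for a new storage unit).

Storage units with room: storage unit 3 (27 ft³), storage unit 4 (14 ft³).
Tightest fit is storage unit 4 with 14 ft³ free.

4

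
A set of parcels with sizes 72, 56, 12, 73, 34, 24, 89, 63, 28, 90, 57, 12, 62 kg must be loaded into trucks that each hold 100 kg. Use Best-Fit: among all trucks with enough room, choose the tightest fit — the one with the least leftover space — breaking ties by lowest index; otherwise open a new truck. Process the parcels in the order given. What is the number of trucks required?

Put 72 kg in truck 1; 28 kg remain.
Put 56 kg in truck 2; 44 kg remain.
Put 12 kg in truck 1; 16 kg remain.
Put 73 kg in truck 3; 27 kg remain.
Put 34 kg in truck 2; 10 kg remain.
Put 24 kg in truck 3; 3 kg remain.
Put 89 kg in truck 4; 11 kg remain.
Put 63 kg in truck 5; 37 kg remain.
Put 28 kg in truck 5; 9 kg remain.
Put 90 kg in truck 6; 10 kg remain.
Put 57 kg in truck 7; 43 kg remain.
Put 12 kg in truck 1; 4 kg remain.
Put 62 kg in truck 8; 38 kg remain.

8 trucks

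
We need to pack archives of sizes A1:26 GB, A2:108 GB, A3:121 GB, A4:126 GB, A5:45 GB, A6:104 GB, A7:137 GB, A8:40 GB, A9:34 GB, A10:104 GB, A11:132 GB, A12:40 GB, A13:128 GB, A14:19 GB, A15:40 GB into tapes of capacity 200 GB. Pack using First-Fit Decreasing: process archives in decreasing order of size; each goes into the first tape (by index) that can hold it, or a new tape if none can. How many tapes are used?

8

Sorted descending: 137, 132, 128, 126, 121, 108, 104, 104, 45, 40, 40, 40, 34, 26, 19.
Put 137 GB in tape 1; 63 GB remain.
Put 132 GB in tape 2; 68 GB remain.
Put 128 GB in tape 3; 72 GB remain.
Put 126 GB in tape 4; 74 GB remain.
Put 121 GB in tape 5; 79 GB remain.
Put 108 GB in tape 6; 92 GB remain.
Put 104 GB in tape 7; 96 GB remain.
Put 104 GB in tape 8; 96 GB remain.
Put 45 GB in tape 1; 18 GB remain.
Put 40 GB in tape 2; 28 GB remain.
Put 40 GB in tape 3; 32 GB remain.
Put 40 GB in tape 4; 34 GB remain.
Put 34 GB in tape 4; 0 GB remain.
Put 26 GB in tape 2; 2 GB remain.
Put 19 GB in tape 3; 13 GB remain.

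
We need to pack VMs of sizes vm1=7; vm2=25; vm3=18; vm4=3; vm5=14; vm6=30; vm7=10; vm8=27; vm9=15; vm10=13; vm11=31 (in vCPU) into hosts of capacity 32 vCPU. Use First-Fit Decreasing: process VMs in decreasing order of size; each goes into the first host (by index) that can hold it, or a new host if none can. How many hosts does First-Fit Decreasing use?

Sorted descending: 31, 30, 27, 25, 18, 15, 14, 13, 10, 7, 3.
31 vCPU → host 1 (remaining 1 vCPU)
30 vCPU → host 2 (remaining 2 vCPU)
27 vCPU → host 3 (remaining 5 vCPU)
25 vCPU → host 4 (remaining 7 vCPU)
18 vCPU → host 5 (remaining 14 vCPU)
15 vCPU → host 6 (remaining 17 vCPU)
14 vCPU → host 5 (remaining 0 vCPU)
13 vCPU → host 6 (remaining 4 vCPU)
10 vCPU → host 7 (remaining 22 vCPU)
7 vCPU → host 4 (remaining 0 vCPU)
3 vCPU → host 3 (remaining 2 vCPU)
Final hosts: [31] [30] [27,3] [25,7] [18,14] [15,13] [10].

7 hosts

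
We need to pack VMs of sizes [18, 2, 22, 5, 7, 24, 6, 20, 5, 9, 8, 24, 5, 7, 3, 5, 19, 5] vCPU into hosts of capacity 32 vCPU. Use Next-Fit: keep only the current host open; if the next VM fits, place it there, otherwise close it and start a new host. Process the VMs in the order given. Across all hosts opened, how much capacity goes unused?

host 1: place 18 vCPU, 14 vCPU left
host 1: place 2 vCPU, 12 vCPU left
host 2: place 22 vCPU, 10 vCPU left
host 2: place 5 vCPU, 5 vCPU left
host 3: place 7 vCPU, 25 vCPU left
host 3: place 24 vCPU, 1 vCPU left
host 4: place 6 vCPU, 26 vCPU left
host 4: place 20 vCPU, 6 vCPU left
host 4: place 5 vCPU, 1 vCPU left
host 5: place 9 vCPU, 23 vCPU left
host 5: place 8 vCPU, 15 vCPU left
host 6: place 24 vCPU, 8 vCPU left
host 6: place 5 vCPU, 3 vCPU left
host 7: place 7 vCPU, 25 vCPU left
host 7: place 3 vCPU, 22 vCPU left
host 7: place 5 vCPU, 17 vCPU left
host 8: place 19 vCPU, 13 vCPU left
host 8: place 5 vCPU, 8 vCPU left
8 hosts × 32 vCPU = 256 vCPU; used 194 vCPU; unused 62 vCPU.

62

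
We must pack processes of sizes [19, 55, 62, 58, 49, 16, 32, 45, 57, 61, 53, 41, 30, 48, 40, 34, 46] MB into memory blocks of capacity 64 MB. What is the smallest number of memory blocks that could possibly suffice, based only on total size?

Total size = 19 + 55 + 62 + 58 + 49 + 16 + 32 + 45 + 57 + 61 + 53 + 41 + 30 + 48 + 40 + 34 + 46 = 746 MB.
⌈746 / 64⌉ = 12.

12 memory blocks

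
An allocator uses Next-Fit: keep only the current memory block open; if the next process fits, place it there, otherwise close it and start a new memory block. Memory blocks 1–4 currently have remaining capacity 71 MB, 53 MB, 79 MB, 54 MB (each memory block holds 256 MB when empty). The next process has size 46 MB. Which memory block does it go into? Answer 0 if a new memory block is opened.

4

Next-Fit only looks at memory block 4, which has 54 MB free.
46 MB fits there.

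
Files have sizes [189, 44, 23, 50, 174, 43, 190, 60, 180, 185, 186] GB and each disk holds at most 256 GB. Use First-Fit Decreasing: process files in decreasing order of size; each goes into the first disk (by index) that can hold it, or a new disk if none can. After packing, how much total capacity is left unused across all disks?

Sorted descending: 190, 189, 186, 185, 180, 174, 60, 50, 44, 43, 23.
Put 190 GB in disk 1; 66 GB remain.
Put 189 GB in disk 2; 67 GB remain.
Put 186 GB in disk 3; 70 GB remain.
Put 185 GB in disk 4; 71 GB remain.
Put 180 GB in disk 5; 76 GB remain.
Put 174 GB in disk 6; 82 GB remain.
Put 60 GB in disk 1; 6 GB remain.
Put 50 GB in disk 2; 17 GB remain.
Put 44 GB in disk 3; 26 GB remain.
Put 43 GB in disk 4; 28 GB remain.
Put 23 GB in disk 3; 3 GB remain.
6 disks × 256 GB = 1536 GB; used 1324 GB; unused 212 GB.

212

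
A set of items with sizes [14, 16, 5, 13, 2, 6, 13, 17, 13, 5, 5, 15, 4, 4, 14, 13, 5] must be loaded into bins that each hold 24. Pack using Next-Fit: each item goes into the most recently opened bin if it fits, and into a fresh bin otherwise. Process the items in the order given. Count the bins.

9

bin 1: place 14, 10 left
bin 2: place 16, 8 left
bin 2: place 5, 3 left
bin 3: place 13, 11 left
bin 3: place 2, 9 left
bin 3: place 6, 3 left
bin 4: place 13, 11 left
bin 5: place 17, 7 left
bin 6: place 13, 11 left
bin 6: place 5, 6 left
bin 6: place 5, 1 left
bin 7: place 15, 9 left
bin 7: place 4, 5 left
bin 7: place 4, 1 left
bin 8: place 14, 10 left
bin 9: place 13, 11 left
bin 9: place 5, 6 left
Final bins: [14] [16,5] [13,2,6] [13] [17] [13,5,5] [15,4,4] [14] [13,5].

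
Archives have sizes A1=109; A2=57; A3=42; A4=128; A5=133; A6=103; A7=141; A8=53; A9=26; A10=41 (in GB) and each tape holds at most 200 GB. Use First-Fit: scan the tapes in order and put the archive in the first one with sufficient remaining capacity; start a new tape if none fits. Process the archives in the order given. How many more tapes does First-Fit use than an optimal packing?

First-Fit: [109,57,26] [42,128] [133,53] [103,41] [141] → 5 tapes.
Total size 833 GB; any packing needs at least ⌈833/200⌉ = 5 tapes.
So 5 is already optimal.

0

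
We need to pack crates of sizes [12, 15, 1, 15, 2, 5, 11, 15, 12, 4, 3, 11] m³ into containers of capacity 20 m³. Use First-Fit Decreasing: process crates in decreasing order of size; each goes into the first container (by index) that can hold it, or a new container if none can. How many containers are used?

7

Sorted descending: 15, 15, 15, 12, 12, 11, 11, 5, 4, 3, 2, 1.
Put 15 m³ in container 1; 5 m³ remain.
Put 15 m³ in container 2; 5 m³ remain.
Put 15 m³ in container 3; 5 m³ remain.
Put 12 m³ in container 4; 8 m³ remain.
Put 12 m³ in container 5; 8 m³ remain.
Put 11 m³ in container 6; 9 m³ remain.
Put 11 m³ in container 7; 9 m³ remain.
Put 5 m³ in container 1; 0 m³ remain.
Put 4 m³ in container 2; 1 m³ remain.
Put 3 m³ in container 3; 2 m³ remain.
Put 2 m³ in container 3; 0 m³ remain.
Put 1 m³ in container 2; 0 m³ remain.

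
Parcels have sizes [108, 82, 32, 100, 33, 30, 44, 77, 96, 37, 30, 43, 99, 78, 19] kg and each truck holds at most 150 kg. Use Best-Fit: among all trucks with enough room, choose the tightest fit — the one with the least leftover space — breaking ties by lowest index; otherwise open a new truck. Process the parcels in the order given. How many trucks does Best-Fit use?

truck 1: place 108 kg, 42 kg left
truck 2: place 82 kg, 68 kg left
truck 1: place 32 kg, 10 kg left
truck 3: place 100 kg, 50 kg left
truck 3: place 33 kg, 17 kg left
truck 2: place 30 kg, 38 kg left
truck 4: place 44 kg, 106 kg left
truck 4: place 77 kg, 29 kg left
truck 5: place 96 kg, 54 kg left
truck 2: place 37 kg, 1 kg left
truck 5: place 30 kg, 24 kg left
truck 6: place 43 kg, 107 kg left
truck 6: place 99 kg, 8 kg left
truck 7: place 78 kg, 72 kg left
truck 5: place 19 kg, 5 kg left

7 trucks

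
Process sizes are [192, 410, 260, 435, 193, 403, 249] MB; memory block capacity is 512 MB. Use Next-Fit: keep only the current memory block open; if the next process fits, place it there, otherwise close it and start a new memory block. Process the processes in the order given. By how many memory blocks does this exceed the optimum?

Next-Fit: [192] [410] [260] [435] [193] [403] [249] → 7 memory blocks.
Total size 2142 MB; any packing needs at least ⌈2142/512⌉ = 5 memory blocks.
An optimal packing achieves that bound: [435] [410] [403] [260,249] [193,192] → 5 memory blocks.
Excess: 7 − 5 = 2.

2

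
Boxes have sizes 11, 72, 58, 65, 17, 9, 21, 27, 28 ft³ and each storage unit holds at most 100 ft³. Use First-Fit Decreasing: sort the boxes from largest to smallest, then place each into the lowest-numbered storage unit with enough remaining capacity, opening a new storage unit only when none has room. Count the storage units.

4

Sorted descending: 72, 65, 58, 28, 27, 21, 17, 11, 9.
Put 72 ft³ in storage unit 1; 28 ft³ remain.
Put 65 ft³ in storage unit 2; 35 ft³ remain.
Put 58 ft³ in storage unit 3; 42 ft³ remain.
Put 28 ft³ in storage unit 1; 0 ft³ remain.
Put 27 ft³ in storage unit 2; 8 ft³ remain.
Put 21 ft³ in storage unit 3; 21 ft³ remain.
Put 17 ft³ in storage unit 3; 4 ft³ remain.
Put 11 ft³ in storage unit 4; 89 ft³ remain.
Put 9 ft³ in storage unit 4; 80 ft³ remain.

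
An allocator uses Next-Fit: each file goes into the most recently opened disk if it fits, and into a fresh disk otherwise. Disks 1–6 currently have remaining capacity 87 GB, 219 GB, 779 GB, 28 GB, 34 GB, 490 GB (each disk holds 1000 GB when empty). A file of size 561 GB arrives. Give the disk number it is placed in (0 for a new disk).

0

Next-Fit only looks at disk 6, which has 490 GB free.
561 GB does not fit, so a new disk is opened.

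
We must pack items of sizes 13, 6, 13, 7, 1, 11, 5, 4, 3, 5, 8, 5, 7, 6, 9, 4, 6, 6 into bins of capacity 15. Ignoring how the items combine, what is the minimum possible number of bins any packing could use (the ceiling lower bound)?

8 bins

Total size = 13 + 6 + 13 + 7 + 1 + 11 + 5 + 4 + 3 + 5 + 8 + 5 + 7 + 6 + 9 + 4 + 6 + 6 = 119.
⌈119 / 15⌉ = 8.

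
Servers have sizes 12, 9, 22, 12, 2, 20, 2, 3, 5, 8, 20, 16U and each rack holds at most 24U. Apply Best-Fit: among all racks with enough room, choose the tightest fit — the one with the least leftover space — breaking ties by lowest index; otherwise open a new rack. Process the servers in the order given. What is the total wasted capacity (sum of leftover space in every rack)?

13

12U → rack 1 (remaining 12U)
9U → rack 1 (remaining 3U)
22U → rack 2 (remaining 2U)
12U → rack 3 (remaining 12U)
2U → rack 2 (remaining 0U)
20U → rack 4 (remaining 4U)
2U → rack 1 (remaining 1U)
3U → rack 4 (remaining 1U)
5U → rack 3 (remaining 7U)
8U → rack 5 (remaining 16U)
20U → rack 6 (remaining 4U)
16U → rack 5 (remaining 0U)
6 racks × 24U = 144U; used 131U; unused 13U.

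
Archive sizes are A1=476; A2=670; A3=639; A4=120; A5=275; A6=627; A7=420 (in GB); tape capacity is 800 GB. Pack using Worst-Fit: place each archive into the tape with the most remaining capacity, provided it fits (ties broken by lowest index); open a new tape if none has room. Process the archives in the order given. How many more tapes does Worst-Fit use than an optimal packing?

Worst-Fit: [476,120] [670] [639] [275,420] [627] → 5 tapes.
Total size 3227 GB; any packing needs at least ⌈3227/800⌉ = 5 tapes.
So 5 is already optimal.

0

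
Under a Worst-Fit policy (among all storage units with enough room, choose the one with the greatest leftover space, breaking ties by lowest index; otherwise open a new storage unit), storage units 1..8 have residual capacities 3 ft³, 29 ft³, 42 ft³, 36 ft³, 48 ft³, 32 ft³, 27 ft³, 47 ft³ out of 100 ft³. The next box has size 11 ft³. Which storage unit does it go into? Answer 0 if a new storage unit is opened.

Storage units with room: storage unit 2 (29 ft³), storage unit 3 (42 ft³), storage unit 4 (36 ft³), storage unit 5 (48 ft³), storage unit 6 (32 ft³), storage unit 7 (27 ft³), storage unit 8 (47 ft³).
Most room is storage unit 5 with 48 ft³ free.

5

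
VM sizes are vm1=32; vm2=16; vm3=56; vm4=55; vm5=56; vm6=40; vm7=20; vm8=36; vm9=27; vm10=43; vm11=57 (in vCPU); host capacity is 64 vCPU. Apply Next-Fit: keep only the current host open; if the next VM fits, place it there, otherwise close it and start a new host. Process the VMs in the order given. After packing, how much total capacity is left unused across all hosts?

74

vm1 (32 vCPU) → host 1 (remaining 32 vCPU)
vm2 (16 vCPU) → host 1 (remaining 16 vCPU)
vm3 (56 vCPU) → host 2 (remaining 8 vCPU)
vm4 (55 vCPU) → host 3 (remaining 9 vCPU)
vm5 (56 vCPU) → host 4 (remaining 8 vCPU)
vm6 (40 vCPU) → host 5 (remaining 24 vCPU)
vm7 (20 vCPU) → host 5 (remaining 4 vCPU)
vm8 (36 vCPU) → host 6 (remaining 28 vCPU)
vm9 (27 vCPU) → host 6 (remaining 1 vCPU)
vm10 (43 vCPU) → host 7 (remaining 21 vCPU)
vm11 (57 vCPU) → host 8 (remaining 7 vCPU)
8 hosts × 64 vCPU = 512 vCPU; used 438 vCPU; unused 74 vCPU.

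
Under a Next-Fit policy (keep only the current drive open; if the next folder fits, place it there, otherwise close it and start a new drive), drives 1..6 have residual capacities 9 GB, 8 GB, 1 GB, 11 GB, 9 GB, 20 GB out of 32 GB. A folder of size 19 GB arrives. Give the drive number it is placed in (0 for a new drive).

6

Next-Fit only looks at drive 6, which has 20 GB free.
19 GB fits there.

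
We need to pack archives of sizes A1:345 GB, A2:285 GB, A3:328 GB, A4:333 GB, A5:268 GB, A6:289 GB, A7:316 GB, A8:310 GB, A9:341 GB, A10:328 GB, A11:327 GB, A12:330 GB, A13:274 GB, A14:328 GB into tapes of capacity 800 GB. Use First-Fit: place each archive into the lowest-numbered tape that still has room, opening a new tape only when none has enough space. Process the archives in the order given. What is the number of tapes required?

7

Put A1 (345 GB) in tape 1; 455 GB remain.
Put A2 (285 GB) in tape 1; 170 GB remain.
Put A3 (328 GB) in tape 2; 472 GB remain.
Put A4 (333 GB) in tape 2; 139 GB remain.
Put A5 (268 GB) in tape 3; 532 GB remain.
Put A6 (289 GB) in tape 3; 243 GB remain.
Put A7 (316 GB) in tape 4; 484 GB remain.
Put A8 (310 GB) in tape 4; 174 GB remain.
Put A9 (341 GB) in tape 5; 459 GB remain.
Put A10 (328 GB) in tape 5; 131 GB remain.
Put A11 (327 GB) in tape 6; 473 GB remain.
Put A12 (330 GB) in tape 6; 143 GB remain.
Put A13 (274 GB) in tape 7; 526 GB remain.
Put A14 (328 GB) in tape 7; 198 GB remain.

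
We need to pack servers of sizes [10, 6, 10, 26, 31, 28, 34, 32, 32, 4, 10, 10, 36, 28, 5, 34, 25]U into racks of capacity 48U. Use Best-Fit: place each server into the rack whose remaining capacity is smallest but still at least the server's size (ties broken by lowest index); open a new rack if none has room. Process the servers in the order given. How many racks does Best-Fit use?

11 racks

Put 10U in rack 1; 38U remain.
Put 6U in rack 1; 32U remain.
Put 10U in rack 1; 22U remain.
Put 26U in rack 2; 22U remain.
Put 31U in rack 3; 17U remain.
Put 28U in rack 4; 20U remain.
Put 34U in rack 5; 14U remain.
Put 32U in rack 6; 16U remain.
Put 32U in rack 7; 16U remain.
Put 4U in rack 5; 10U remain.
Put 10U in rack 5; 0U remain.
Put 10U in rack 6; 6U remain.
Put 36U in rack 8; 12U remain.
Put 28U in rack 9; 20U remain.
Put 5U in rack 6; 1U remain.
Put 34U in rack 10; 14U remain.
Put 25U in rack 11; 23U remain.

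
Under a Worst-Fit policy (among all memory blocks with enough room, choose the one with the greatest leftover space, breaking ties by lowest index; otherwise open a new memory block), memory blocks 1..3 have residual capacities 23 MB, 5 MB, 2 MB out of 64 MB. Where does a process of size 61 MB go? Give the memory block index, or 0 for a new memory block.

0

No memory block has ≥ 61 MB free, so a new memory block is opened.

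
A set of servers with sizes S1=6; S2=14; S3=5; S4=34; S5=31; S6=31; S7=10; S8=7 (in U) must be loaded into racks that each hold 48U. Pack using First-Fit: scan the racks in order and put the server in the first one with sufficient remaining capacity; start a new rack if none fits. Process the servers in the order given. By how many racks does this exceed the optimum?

First-Fit: [6,14,5,10,7] [34] [31] [31] → 4 racks.
Total size 138U; any packing needs at least ⌈138/48⌉ = 3 racks.
An optimal packing achieves that bound: [34,14] [31,10,7] [31,6,5] → 3 racks.
Excess: 4 − 3 = 1.

1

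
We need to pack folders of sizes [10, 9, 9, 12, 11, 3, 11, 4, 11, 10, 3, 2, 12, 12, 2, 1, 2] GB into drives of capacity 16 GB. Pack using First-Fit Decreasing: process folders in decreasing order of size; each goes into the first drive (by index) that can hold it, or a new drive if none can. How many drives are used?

10

Sorted descending: 12, 12, 12, 11, 11, 11, 10, 10, 9, 9, 4, 3, 3, 2, 2, 2, 1.
Put 12 GB in drive 1; 4 GB remain.
Put 12 GB in drive 2; 4 GB remain.
Put 12 GB in drive 3; 4 GB remain.
Put 11 GB in drive 4; 5 GB remain.
Put 11 GB in drive 5; 5 GB remain.
Put 11 GB in drive 6; 5 GB remain.
Put 10 GB in drive 7; 6 GB remain.
Put 10 GB in drive 8; 6 GB remain.
Put 9 GB in drive 9; 7 GB remain.
Put 9 GB in drive 10; 7 GB remain.
Put 4 GB in drive 1; 0 GB remain.
Put 3 GB in drive 2; 1 GB remain.
Put 3 GB in drive 3; 1 GB remain.
Put 2 GB in drive 4; 3 GB remain.
Put 2 GB in drive 4; 1 GB remain.
Put 2 GB in drive 5; 3 GB remain.
Put 1 GB in drive 2; 0 GB remain.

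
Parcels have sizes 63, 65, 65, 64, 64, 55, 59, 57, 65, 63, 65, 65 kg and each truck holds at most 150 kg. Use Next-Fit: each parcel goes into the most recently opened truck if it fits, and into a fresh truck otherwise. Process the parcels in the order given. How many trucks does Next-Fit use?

6

63 kg → truck 1 (remaining 87 kg)
65 kg → truck 1 (remaining 22 kg)
65 kg → truck 2 (remaining 85 kg)
64 kg → truck 2 (remaining 21 kg)
64 kg → truck 3 (remaining 86 kg)
55 kg → truck 3 (remaining 31 kg)
59 kg → truck 4 (remaining 91 kg)
57 kg → truck 4 (remaining 34 kg)
65 kg → truck 5 (remaining 85 kg)
63 kg → truck 5 (remaining 22 kg)
65 kg → truck 6 (remaining 85 kg)
65 kg → truck 6 (remaining 20 kg)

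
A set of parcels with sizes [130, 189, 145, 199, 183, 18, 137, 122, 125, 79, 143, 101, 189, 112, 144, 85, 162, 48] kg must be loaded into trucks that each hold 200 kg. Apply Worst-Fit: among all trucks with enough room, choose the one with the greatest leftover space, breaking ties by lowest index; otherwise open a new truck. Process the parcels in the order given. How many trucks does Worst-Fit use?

14 trucks

130 kg → truck 1 (remaining 70 kg)
189 kg → truck 2 (remaining 11 kg)
145 kg → truck 3 (remaining 55 kg)
199 kg → truck 4 (remaining 1 kg)
183 kg → truck 5 (remaining 17 kg)
18 kg → truck 1 (remaining 52 kg)
137 kg → truck 6 (remaining 63 kg)
122 kg → truck 7 (remaining 78 kg)
125 kg → truck 8 (remaining 75 kg)
79 kg → truck 9 (remaining 121 kg)
143 kg → truck 10 (remaining 57 kg)
101 kg → truck 9 (remaining 20 kg)
189 kg → truck 11 (remaining 11 kg)
112 kg → truck 12 (remaining 88 kg)
144 kg → truck 13 (remaining 56 kg)
85 kg → truck 12 (remaining 3 kg)
162 kg → truck 14 (remaining 38 kg)
48 kg → truck 7 (remaining 30 kg)
Final trucks: [130,18] [189] [145] [199] [183] [137] [122,48] [125] [79,101] [143] [189] [112,85] [144] [162].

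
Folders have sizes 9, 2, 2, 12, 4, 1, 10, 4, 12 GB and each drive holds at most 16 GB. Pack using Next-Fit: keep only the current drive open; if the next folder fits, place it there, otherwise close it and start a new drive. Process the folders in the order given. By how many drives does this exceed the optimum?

0

Next-Fit: [9,2,2] [12,4] [1,10,4] [12] → 4 drives.
Total size 56 GB; any packing needs at least ⌈56/16⌉ = 4 drives.
So 4 is already optimal.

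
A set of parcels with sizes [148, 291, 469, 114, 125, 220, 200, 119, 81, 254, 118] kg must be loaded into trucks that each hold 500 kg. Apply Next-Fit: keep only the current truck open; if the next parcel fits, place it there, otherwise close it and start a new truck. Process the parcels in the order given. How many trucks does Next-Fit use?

148 kg → truck 1 (remaining 352 kg)
291 kg → truck 1 (remaining 61 kg)
469 kg → truck 2 (remaining 31 kg)
114 kg → truck 3 (remaining 386 kg)
125 kg → truck 3 (remaining 261 kg)
220 kg → truck 3 (remaining 41 kg)
200 kg → truck 4 (remaining 300 kg)
119 kg → truck 4 (remaining 181 kg)
81 kg → truck 4 (remaining 100 kg)
254 kg → truck 5 (remaining 246 kg)
118 kg → truck 5 (remaining 128 kg)

5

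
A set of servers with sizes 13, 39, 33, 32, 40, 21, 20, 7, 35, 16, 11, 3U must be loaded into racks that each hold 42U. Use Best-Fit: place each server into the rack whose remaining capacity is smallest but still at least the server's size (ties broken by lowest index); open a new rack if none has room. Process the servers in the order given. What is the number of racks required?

rack 1: place 13U, 29U left
rack 2: place 39U, 3U left
rack 3: place 33U, 9U left
rack 4: place 32U, 10U left
rack 5: place 40U, 2U left
rack 1: place 21U, 8U left
rack 6: place 20U, 22U left
rack 1: place 7U, 1U left
rack 7: place 35U, 7U left
rack 6: place 16U, 6U left
rack 8: place 11U, 31U left
rack 2: place 3U, 0U left
Final racks: [13,21,7] [39,3] [33] [32] [40] [20,16] [35] [11].

8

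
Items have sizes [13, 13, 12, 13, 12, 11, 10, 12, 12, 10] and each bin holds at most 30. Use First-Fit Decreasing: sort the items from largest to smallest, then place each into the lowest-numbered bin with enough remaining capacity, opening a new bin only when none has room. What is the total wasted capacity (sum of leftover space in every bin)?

Sorted descending: 13, 13, 13, 12, 12, 12, 12, 11, 10, 10.
Put 13 in bin 1; 17 remain.
Put 13 in bin 1; 4 remain.
Put 13 in bin 2; 17 remain.
Put 12 in bin 2; 5 remain.
Put 12 in bin 3; 18 remain.
Put 12 in bin 3; 6 remain.
Put 12 in bin 4; 18 remain.
Put 11 in bin 4; 7 remain.
Put 10 in bin 5; 20 remain.
Put 10 in bin 5; 10 remain.
5 bins × 30 = 150; used 118; unused 32.

32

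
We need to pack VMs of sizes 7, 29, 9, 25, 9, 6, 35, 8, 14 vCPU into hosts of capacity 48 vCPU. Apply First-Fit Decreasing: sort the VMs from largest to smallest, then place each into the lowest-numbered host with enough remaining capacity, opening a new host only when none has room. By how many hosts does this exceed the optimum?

1

First-Fit Decreasing: [35,9] [29,14] [25,9,8,6] [7] → 4 hosts.
Total size 142 vCPU; any packing needs at least ⌈142/48⌉ = 3 hosts.
An optimal packing achieves that bound: [35,7,6] [29,9,9] [25,14,8] → 3 hosts.
Excess: 4 − 3 = 1.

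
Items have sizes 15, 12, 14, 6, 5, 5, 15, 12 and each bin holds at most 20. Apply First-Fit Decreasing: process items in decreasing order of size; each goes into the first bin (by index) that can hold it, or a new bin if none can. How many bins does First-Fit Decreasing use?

5

Sorted descending: 15, 15, 14, 12, 12, 6, 5, 5.
bin 1: place 15, 5 left
bin 2: place 15, 5 left
bin 3: place 14, 6 left
bin 4: place 12, 8 left
bin 5: place 12, 8 left
bin 3: place 6, 0 left
bin 1: place 5, 0 left
bin 2: place 5, 0 left
Final bins: [15,5] [15,5] [14,6] [12] [12].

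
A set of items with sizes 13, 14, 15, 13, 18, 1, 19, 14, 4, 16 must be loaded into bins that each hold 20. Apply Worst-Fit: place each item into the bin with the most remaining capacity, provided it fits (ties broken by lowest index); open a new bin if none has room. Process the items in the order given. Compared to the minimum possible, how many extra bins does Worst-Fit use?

0

Worst-Fit: [13,1] [14] [15] [13,4] [18] [19] [14] [16] → 8 bins.
8 items exceed 10 (half the capacity), and no two of those can share a bin, so at least 8 bins are needed.
So 8 is already optimal.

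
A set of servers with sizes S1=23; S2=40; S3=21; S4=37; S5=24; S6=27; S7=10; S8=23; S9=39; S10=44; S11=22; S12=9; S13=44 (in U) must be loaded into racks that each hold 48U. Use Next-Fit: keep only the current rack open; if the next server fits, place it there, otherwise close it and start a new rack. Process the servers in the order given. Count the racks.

S1 (23U) → rack 1 (remaining 25U)
S2 (40U) → rack 2 (remaining 8U)
S3 (21U) → rack 3 (remaining 27U)
S4 (37U) → rack 4 (remaining 11U)
S5 (24U) → rack 5 (remaining 24U)
S6 (27U) → rack 6 (remaining 21U)
S7 (10U) → rack 6 (remaining 11U)
S8 (23U) → rack 7 (remaining 25U)
S9 (39U) → rack 8 (remaining 9U)
S10 (44U) → rack 9 (remaining 4U)
S11 (22U) → rack 10 (remaining 26U)
S12 (9U) → rack 10 (remaining 17U)
S13 (44U) → rack 11 (remaining 4U)

11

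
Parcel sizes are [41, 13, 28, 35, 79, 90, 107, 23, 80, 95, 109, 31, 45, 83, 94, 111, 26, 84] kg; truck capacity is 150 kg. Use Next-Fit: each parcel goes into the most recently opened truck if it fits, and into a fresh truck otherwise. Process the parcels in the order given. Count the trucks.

truck 1: place 41 kg, 109 kg left
truck 1: place 13 kg, 96 kg left
truck 1: place 28 kg, 68 kg left
truck 1: place 35 kg, 33 kg left
truck 2: place 79 kg, 71 kg left
truck 3: place 90 kg, 60 kg left
truck 4: place 107 kg, 43 kg left
truck 4: place 23 kg, 20 kg left
truck 5: place 80 kg, 70 kg left
truck 6: place 95 kg, 55 kg left
truck 7: place 109 kg, 41 kg left
truck 7: place 31 kg, 10 kg left
truck 8: place 45 kg, 105 kg left
truck 8: place 83 kg, 22 kg left
truck 9: place 94 kg, 56 kg left
truck 10: place 111 kg, 39 kg left
truck 10: place 26 kg, 13 kg left
truck 11: place 84 kg, 66 kg left

11 trucks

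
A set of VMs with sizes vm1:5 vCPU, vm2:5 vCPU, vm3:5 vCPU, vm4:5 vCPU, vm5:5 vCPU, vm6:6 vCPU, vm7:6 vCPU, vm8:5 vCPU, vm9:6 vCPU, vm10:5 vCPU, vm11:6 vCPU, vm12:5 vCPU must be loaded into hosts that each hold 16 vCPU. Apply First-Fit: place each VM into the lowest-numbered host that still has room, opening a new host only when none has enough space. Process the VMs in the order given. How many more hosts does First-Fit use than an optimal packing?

First-Fit: [5,5,5] [5,5,6] [6,5,5] [6,6] [5] → 5 hosts.
Total size 64 vCPU; any packing needs at least ⌈64/16⌉ = 4 hosts.
An optimal packing achieves that bound: [6,5,5] [6,5,5] [6,5,5] [6,5,5] → 4 hosts.
Excess: 5 − 4 = 1.

1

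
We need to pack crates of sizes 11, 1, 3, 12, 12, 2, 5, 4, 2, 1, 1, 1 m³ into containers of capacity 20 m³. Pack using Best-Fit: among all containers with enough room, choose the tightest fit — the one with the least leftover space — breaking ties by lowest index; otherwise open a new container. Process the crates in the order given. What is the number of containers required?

3

Put 11 m³ in container 1; 9 m³ remain.
Put 1 m³ in container 1; 8 m³ remain.
Put 3 m³ in container 1; 5 m³ remain.
Put 12 m³ in container 2; 8 m³ remain.
Put 12 m³ in container 3; 8 m³ remain.
Put 2 m³ in container 1; 3 m³ remain.
Put 5 m³ in container 2; 3 m³ remain.
Put 4 m³ in container 3; 4 m³ remain.
Put 2 m³ in container 1; 1 m³ remain.
Put 1 m³ in container 1; 0 m³ remain.
Put 1 m³ in container 2; 2 m³ remain.
Put 1 m³ in container 2; 1 m³ remain.
Final containers: [11,1,3,2,2,1] [12,5,1,1] [12,4].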